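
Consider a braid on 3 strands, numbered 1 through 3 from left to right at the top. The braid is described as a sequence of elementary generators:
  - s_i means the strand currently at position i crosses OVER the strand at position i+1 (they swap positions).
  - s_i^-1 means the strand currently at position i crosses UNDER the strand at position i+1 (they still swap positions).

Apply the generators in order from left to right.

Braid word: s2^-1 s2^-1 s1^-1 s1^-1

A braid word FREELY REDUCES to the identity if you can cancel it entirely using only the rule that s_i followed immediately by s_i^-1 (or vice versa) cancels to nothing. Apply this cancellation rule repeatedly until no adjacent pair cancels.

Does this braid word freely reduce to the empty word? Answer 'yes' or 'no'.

Gen 1 (s2^-1): push. Stack: [s2^-1]
Gen 2 (s2^-1): push. Stack: [s2^-1 s2^-1]
Gen 3 (s1^-1): push. Stack: [s2^-1 s2^-1 s1^-1]
Gen 4 (s1^-1): push. Stack: [s2^-1 s2^-1 s1^-1 s1^-1]
Reduced word: s2^-1 s2^-1 s1^-1 s1^-1

Answer: no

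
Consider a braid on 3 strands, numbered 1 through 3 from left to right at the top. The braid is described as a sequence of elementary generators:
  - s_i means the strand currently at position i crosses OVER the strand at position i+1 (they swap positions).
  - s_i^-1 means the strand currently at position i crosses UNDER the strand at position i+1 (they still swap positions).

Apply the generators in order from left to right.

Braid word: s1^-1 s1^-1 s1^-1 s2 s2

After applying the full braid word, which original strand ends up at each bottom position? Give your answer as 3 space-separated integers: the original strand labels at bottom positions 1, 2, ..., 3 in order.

Answer: 2 1 3

Derivation:
Gen 1 (s1^-1): strand 1 crosses under strand 2. Perm now: [2 1 3]
Gen 2 (s1^-1): strand 2 crosses under strand 1. Perm now: [1 2 3]
Gen 3 (s1^-1): strand 1 crosses under strand 2. Perm now: [2 1 3]
Gen 4 (s2): strand 1 crosses over strand 3. Perm now: [2 3 1]
Gen 5 (s2): strand 3 crosses over strand 1. Perm now: [2 1 3]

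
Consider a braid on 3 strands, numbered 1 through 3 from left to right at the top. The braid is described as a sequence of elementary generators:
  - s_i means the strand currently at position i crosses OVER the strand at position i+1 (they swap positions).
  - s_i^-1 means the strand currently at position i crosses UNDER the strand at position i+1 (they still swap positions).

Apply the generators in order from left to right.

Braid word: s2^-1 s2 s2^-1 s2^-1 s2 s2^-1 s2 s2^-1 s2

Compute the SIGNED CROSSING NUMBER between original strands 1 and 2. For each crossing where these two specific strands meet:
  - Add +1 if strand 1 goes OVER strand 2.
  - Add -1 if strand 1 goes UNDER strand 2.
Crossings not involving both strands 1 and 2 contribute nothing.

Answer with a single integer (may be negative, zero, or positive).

Gen 1: crossing 2x3. Both 1&2? no. Sum: 0
Gen 2: crossing 3x2. Both 1&2? no. Sum: 0
Gen 3: crossing 2x3. Both 1&2? no. Sum: 0
Gen 4: crossing 3x2. Both 1&2? no. Sum: 0
Gen 5: crossing 2x3. Both 1&2? no. Sum: 0
Gen 6: crossing 3x2. Both 1&2? no. Sum: 0
Gen 7: crossing 2x3. Both 1&2? no. Sum: 0
Gen 8: crossing 3x2. Both 1&2? no. Sum: 0
Gen 9: crossing 2x3. Both 1&2? no. Sum: 0

Answer: 0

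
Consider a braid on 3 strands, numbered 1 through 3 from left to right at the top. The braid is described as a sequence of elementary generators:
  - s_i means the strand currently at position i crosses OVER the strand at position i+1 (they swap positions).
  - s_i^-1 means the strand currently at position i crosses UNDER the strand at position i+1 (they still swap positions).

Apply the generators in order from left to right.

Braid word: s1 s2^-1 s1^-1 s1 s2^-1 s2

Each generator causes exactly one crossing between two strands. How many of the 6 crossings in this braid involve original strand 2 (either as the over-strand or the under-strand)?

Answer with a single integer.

Answer: 3

Derivation:
Gen 1: crossing 1x2. Involves strand 2? yes. Count so far: 1
Gen 2: crossing 1x3. Involves strand 2? no. Count so far: 1
Gen 3: crossing 2x3. Involves strand 2? yes. Count so far: 2
Gen 4: crossing 3x2. Involves strand 2? yes. Count so far: 3
Gen 5: crossing 3x1. Involves strand 2? no. Count so far: 3
Gen 6: crossing 1x3. Involves strand 2? no. Count so far: 3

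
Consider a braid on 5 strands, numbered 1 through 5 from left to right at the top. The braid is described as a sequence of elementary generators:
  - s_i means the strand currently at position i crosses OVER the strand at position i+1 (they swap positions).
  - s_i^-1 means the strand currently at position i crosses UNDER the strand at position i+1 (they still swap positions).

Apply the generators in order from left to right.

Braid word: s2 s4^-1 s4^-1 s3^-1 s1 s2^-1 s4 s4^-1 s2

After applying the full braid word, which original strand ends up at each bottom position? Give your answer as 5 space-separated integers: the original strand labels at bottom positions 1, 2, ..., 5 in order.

Gen 1 (s2): strand 2 crosses over strand 3. Perm now: [1 3 2 4 5]
Gen 2 (s4^-1): strand 4 crosses under strand 5. Perm now: [1 3 2 5 4]
Gen 3 (s4^-1): strand 5 crosses under strand 4. Perm now: [1 3 2 4 5]
Gen 4 (s3^-1): strand 2 crosses under strand 4. Perm now: [1 3 4 2 5]
Gen 5 (s1): strand 1 crosses over strand 3. Perm now: [3 1 4 2 5]
Gen 6 (s2^-1): strand 1 crosses under strand 4. Perm now: [3 4 1 2 5]
Gen 7 (s4): strand 2 crosses over strand 5. Perm now: [3 4 1 5 2]
Gen 8 (s4^-1): strand 5 crosses under strand 2. Perm now: [3 4 1 2 5]
Gen 9 (s2): strand 4 crosses over strand 1. Perm now: [3 1 4 2 5]

Answer: 3 1 4 2 5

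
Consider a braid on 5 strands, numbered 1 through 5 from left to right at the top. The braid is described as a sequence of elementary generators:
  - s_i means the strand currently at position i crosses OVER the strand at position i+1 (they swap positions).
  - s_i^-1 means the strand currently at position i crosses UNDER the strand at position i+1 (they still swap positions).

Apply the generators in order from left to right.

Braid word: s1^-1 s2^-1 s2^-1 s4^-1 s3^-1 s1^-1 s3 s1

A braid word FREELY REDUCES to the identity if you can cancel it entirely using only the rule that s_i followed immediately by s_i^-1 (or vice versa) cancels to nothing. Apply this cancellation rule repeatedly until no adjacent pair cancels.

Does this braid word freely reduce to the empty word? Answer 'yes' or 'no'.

Answer: no

Derivation:
Gen 1 (s1^-1): push. Stack: [s1^-1]
Gen 2 (s2^-1): push. Stack: [s1^-1 s2^-1]
Gen 3 (s2^-1): push. Stack: [s1^-1 s2^-1 s2^-1]
Gen 4 (s4^-1): push. Stack: [s1^-1 s2^-1 s2^-1 s4^-1]
Gen 5 (s3^-1): push. Stack: [s1^-1 s2^-1 s2^-1 s4^-1 s3^-1]
Gen 6 (s1^-1): push. Stack: [s1^-1 s2^-1 s2^-1 s4^-1 s3^-1 s1^-1]
Gen 7 (s3): push. Stack: [s1^-1 s2^-1 s2^-1 s4^-1 s3^-1 s1^-1 s3]
Gen 8 (s1): push. Stack: [s1^-1 s2^-1 s2^-1 s4^-1 s3^-1 s1^-1 s3 s1]
Reduced word: s1^-1 s2^-1 s2^-1 s4^-1 s3^-1 s1^-1 s3 s1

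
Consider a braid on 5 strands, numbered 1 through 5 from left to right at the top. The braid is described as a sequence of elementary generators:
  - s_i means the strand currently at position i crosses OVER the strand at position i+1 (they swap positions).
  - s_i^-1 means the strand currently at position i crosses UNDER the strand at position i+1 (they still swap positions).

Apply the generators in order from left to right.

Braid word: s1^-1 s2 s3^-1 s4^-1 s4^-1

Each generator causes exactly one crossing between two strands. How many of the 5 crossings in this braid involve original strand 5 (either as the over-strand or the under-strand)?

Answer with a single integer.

Gen 1: crossing 1x2. Involves strand 5? no. Count so far: 0
Gen 2: crossing 1x3. Involves strand 5? no. Count so far: 0
Gen 3: crossing 1x4. Involves strand 5? no. Count so far: 0
Gen 4: crossing 1x5. Involves strand 5? yes. Count so far: 1
Gen 5: crossing 5x1. Involves strand 5? yes. Count so far: 2

Answer: 2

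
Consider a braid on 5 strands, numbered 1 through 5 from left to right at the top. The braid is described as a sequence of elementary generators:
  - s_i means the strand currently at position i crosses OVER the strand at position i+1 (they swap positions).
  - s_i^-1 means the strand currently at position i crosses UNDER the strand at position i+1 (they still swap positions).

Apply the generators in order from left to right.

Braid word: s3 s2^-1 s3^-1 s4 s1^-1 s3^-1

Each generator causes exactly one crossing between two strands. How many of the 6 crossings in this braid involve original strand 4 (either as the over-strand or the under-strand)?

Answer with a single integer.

Answer: 3

Derivation:
Gen 1: crossing 3x4. Involves strand 4? yes. Count so far: 1
Gen 2: crossing 2x4. Involves strand 4? yes. Count so far: 2
Gen 3: crossing 2x3. Involves strand 4? no. Count so far: 2
Gen 4: crossing 2x5. Involves strand 4? no. Count so far: 2
Gen 5: crossing 1x4. Involves strand 4? yes. Count so far: 3
Gen 6: crossing 3x5. Involves strand 4? no. Count so far: 3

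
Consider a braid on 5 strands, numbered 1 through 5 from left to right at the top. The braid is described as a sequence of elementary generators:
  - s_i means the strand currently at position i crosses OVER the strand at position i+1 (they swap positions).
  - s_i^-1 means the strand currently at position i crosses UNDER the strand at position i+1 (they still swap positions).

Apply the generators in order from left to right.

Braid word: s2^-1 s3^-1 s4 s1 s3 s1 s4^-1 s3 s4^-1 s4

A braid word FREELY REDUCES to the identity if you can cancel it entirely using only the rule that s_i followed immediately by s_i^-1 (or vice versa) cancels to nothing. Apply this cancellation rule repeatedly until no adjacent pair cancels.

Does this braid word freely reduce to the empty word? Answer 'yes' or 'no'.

Answer: no

Derivation:
Gen 1 (s2^-1): push. Stack: [s2^-1]
Gen 2 (s3^-1): push. Stack: [s2^-1 s3^-1]
Gen 3 (s4): push. Stack: [s2^-1 s3^-1 s4]
Gen 4 (s1): push. Stack: [s2^-1 s3^-1 s4 s1]
Gen 5 (s3): push. Stack: [s2^-1 s3^-1 s4 s1 s3]
Gen 6 (s1): push. Stack: [s2^-1 s3^-1 s4 s1 s3 s1]
Gen 7 (s4^-1): push. Stack: [s2^-1 s3^-1 s4 s1 s3 s1 s4^-1]
Gen 8 (s3): push. Stack: [s2^-1 s3^-1 s4 s1 s3 s1 s4^-1 s3]
Gen 9 (s4^-1): push. Stack: [s2^-1 s3^-1 s4 s1 s3 s1 s4^-1 s3 s4^-1]
Gen 10 (s4): cancels prior s4^-1. Stack: [s2^-1 s3^-1 s4 s1 s3 s1 s4^-1 s3]
Reduced word: s2^-1 s3^-1 s4 s1 s3 s1 s4^-1 s3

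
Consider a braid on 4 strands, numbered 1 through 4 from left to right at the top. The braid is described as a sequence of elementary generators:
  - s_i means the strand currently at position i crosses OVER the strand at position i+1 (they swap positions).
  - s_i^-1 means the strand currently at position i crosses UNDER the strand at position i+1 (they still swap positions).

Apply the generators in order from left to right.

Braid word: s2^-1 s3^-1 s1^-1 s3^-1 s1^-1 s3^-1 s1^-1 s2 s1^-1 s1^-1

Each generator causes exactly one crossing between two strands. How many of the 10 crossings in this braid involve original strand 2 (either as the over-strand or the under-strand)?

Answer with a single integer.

Gen 1: crossing 2x3. Involves strand 2? yes. Count so far: 1
Gen 2: crossing 2x4. Involves strand 2? yes. Count so far: 2
Gen 3: crossing 1x3. Involves strand 2? no. Count so far: 2
Gen 4: crossing 4x2. Involves strand 2? yes. Count so far: 3
Gen 5: crossing 3x1. Involves strand 2? no. Count so far: 3
Gen 6: crossing 2x4. Involves strand 2? yes. Count so far: 4
Gen 7: crossing 1x3. Involves strand 2? no. Count so far: 4
Gen 8: crossing 1x4. Involves strand 2? no. Count so far: 4
Gen 9: crossing 3x4. Involves strand 2? no. Count so far: 4
Gen 10: crossing 4x3. Involves strand 2? no. Count so far: 4

Answer: 4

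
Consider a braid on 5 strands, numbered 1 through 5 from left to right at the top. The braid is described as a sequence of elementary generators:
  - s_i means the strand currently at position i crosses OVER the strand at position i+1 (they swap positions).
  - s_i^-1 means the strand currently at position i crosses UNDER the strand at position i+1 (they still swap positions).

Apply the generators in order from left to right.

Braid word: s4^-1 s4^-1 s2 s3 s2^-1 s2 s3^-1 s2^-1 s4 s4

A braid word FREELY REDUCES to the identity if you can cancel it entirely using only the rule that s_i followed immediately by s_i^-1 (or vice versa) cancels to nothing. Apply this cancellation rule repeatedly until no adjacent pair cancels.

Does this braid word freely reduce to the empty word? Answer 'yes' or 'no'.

Gen 1 (s4^-1): push. Stack: [s4^-1]
Gen 2 (s4^-1): push. Stack: [s4^-1 s4^-1]
Gen 3 (s2): push. Stack: [s4^-1 s4^-1 s2]
Gen 4 (s3): push. Stack: [s4^-1 s4^-1 s2 s3]
Gen 5 (s2^-1): push. Stack: [s4^-1 s4^-1 s2 s3 s2^-1]
Gen 6 (s2): cancels prior s2^-1. Stack: [s4^-1 s4^-1 s2 s3]
Gen 7 (s3^-1): cancels prior s3. Stack: [s4^-1 s4^-1 s2]
Gen 8 (s2^-1): cancels prior s2. Stack: [s4^-1 s4^-1]
Gen 9 (s4): cancels prior s4^-1. Stack: [s4^-1]
Gen 10 (s4): cancels prior s4^-1. Stack: []
Reduced word: (empty)

Answer: yes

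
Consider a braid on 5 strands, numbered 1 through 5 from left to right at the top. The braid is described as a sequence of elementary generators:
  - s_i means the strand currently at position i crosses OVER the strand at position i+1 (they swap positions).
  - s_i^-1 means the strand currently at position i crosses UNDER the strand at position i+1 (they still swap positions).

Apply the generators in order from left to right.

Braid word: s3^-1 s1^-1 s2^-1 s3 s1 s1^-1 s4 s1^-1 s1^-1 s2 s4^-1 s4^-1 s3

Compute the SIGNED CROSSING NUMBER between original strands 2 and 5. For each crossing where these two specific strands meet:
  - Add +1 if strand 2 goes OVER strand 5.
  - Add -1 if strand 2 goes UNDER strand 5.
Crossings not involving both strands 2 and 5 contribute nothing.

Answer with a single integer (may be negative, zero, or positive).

Gen 1: crossing 3x4. Both 2&5? no. Sum: 0
Gen 2: crossing 1x2. Both 2&5? no. Sum: 0
Gen 3: crossing 1x4. Both 2&5? no. Sum: 0
Gen 4: crossing 1x3. Both 2&5? no. Sum: 0
Gen 5: crossing 2x4. Both 2&5? no. Sum: 0
Gen 6: crossing 4x2. Both 2&5? no. Sum: 0
Gen 7: crossing 1x5. Both 2&5? no. Sum: 0
Gen 8: crossing 2x4. Both 2&5? no. Sum: 0
Gen 9: crossing 4x2. Both 2&5? no. Sum: 0
Gen 10: crossing 4x3. Both 2&5? no. Sum: 0
Gen 11: crossing 5x1. Both 2&5? no. Sum: 0
Gen 12: crossing 1x5. Both 2&5? no. Sum: 0
Gen 13: crossing 4x5. Both 2&5? no. Sum: 0

Answer: 0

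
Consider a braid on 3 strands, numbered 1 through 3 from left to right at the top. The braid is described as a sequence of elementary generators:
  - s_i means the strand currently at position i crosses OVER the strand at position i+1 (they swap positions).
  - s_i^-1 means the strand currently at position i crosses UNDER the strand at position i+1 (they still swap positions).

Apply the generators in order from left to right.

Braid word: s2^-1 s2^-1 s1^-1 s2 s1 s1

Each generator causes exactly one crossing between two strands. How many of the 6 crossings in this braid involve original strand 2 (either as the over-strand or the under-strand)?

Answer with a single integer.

Gen 1: crossing 2x3. Involves strand 2? yes. Count so far: 1
Gen 2: crossing 3x2. Involves strand 2? yes. Count so far: 2
Gen 3: crossing 1x2. Involves strand 2? yes. Count so far: 3
Gen 4: crossing 1x3. Involves strand 2? no. Count so far: 3
Gen 5: crossing 2x3. Involves strand 2? yes. Count so far: 4
Gen 6: crossing 3x2. Involves strand 2? yes. Count so far: 5

Answer: 5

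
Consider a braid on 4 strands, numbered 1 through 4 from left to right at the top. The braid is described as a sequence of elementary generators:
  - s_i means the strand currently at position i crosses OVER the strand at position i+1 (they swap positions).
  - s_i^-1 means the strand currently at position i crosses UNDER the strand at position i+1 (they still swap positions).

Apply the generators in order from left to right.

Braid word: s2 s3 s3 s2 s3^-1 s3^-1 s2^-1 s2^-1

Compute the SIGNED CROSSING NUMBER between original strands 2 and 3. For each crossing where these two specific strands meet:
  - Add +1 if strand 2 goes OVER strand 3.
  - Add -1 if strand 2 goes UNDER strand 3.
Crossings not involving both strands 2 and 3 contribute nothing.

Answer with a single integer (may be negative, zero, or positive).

Gen 1: 2 over 3. Both 2&3? yes. Contrib: +1. Sum: 1
Gen 2: crossing 2x4. Both 2&3? no. Sum: 1
Gen 3: crossing 4x2. Both 2&3? no. Sum: 1
Gen 4: 3 over 2. Both 2&3? yes. Contrib: -1. Sum: 0
Gen 5: crossing 3x4. Both 2&3? no. Sum: 0
Gen 6: crossing 4x3. Both 2&3? no. Sum: 0
Gen 7: 2 under 3. Both 2&3? yes. Contrib: -1. Sum: -1
Gen 8: 3 under 2. Both 2&3? yes. Contrib: +1. Sum: 0

Answer: 0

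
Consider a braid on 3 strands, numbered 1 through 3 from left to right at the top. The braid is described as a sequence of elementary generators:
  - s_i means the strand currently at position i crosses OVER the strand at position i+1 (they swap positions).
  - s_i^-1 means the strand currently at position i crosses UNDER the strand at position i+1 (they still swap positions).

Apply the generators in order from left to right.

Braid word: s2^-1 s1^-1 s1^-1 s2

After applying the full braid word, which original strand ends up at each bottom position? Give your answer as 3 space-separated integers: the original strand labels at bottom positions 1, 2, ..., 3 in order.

Answer: 1 2 3

Derivation:
Gen 1 (s2^-1): strand 2 crosses under strand 3. Perm now: [1 3 2]
Gen 2 (s1^-1): strand 1 crosses under strand 3. Perm now: [3 1 2]
Gen 3 (s1^-1): strand 3 crosses under strand 1. Perm now: [1 3 2]
Gen 4 (s2): strand 3 crosses over strand 2. Perm now: [1 2 3]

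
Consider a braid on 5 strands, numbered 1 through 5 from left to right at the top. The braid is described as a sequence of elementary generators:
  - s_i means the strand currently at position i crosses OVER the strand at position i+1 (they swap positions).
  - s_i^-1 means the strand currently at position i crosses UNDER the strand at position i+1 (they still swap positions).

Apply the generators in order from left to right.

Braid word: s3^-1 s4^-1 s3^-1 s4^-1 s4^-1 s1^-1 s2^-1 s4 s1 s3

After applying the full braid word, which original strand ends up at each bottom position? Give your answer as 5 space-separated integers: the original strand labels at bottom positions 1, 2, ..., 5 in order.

Answer: 5 2 3 1 4

Derivation:
Gen 1 (s3^-1): strand 3 crosses under strand 4. Perm now: [1 2 4 3 5]
Gen 2 (s4^-1): strand 3 crosses under strand 5. Perm now: [1 2 4 5 3]
Gen 3 (s3^-1): strand 4 crosses under strand 5. Perm now: [1 2 5 4 3]
Gen 4 (s4^-1): strand 4 crosses under strand 3. Perm now: [1 2 5 3 4]
Gen 5 (s4^-1): strand 3 crosses under strand 4. Perm now: [1 2 5 4 3]
Gen 6 (s1^-1): strand 1 crosses under strand 2. Perm now: [2 1 5 4 3]
Gen 7 (s2^-1): strand 1 crosses under strand 5. Perm now: [2 5 1 4 3]
Gen 8 (s4): strand 4 crosses over strand 3. Perm now: [2 5 1 3 4]
Gen 9 (s1): strand 2 crosses over strand 5. Perm now: [5 2 1 3 4]
Gen 10 (s3): strand 1 crosses over strand 3. Perm now: [5 2 3 1 4]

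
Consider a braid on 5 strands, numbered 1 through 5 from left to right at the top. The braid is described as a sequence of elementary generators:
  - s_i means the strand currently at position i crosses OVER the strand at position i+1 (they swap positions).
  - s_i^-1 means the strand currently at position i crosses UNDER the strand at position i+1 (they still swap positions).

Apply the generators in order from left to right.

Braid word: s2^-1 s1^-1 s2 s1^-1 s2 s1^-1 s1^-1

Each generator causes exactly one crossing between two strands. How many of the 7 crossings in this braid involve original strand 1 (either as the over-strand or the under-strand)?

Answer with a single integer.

Gen 1: crossing 2x3. Involves strand 1? no. Count so far: 0
Gen 2: crossing 1x3. Involves strand 1? yes. Count so far: 1
Gen 3: crossing 1x2. Involves strand 1? yes. Count so far: 2
Gen 4: crossing 3x2. Involves strand 1? no. Count so far: 2
Gen 5: crossing 3x1. Involves strand 1? yes. Count so far: 3
Gen 6: crossing 2x1. Involves strand 1? yes. Count so far: 4
Gen 7: crossing 1x2. Involves strand 1? yes. Count so far: 5

Answer: 5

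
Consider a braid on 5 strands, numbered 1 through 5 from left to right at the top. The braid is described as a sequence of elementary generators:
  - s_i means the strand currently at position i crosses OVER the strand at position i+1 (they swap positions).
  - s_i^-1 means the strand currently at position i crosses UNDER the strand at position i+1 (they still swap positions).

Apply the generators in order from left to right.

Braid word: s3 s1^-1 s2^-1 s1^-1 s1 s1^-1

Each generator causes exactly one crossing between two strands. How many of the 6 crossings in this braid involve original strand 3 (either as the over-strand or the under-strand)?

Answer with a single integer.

Gen 1: crossing 3x4. Involves strand 3? yes. Count so far: 1
Gen 2: crossing 1x2. Involves strand 3? no. Count so far: 1
Gen 3: crossing 1x4. Involves strand 3? no. Count so far: 1
Gen 4: crossing 2x4. Involves strand 3? no. Count so far: 1
Gen 5: crossing 4x2. Involves strand 3? no. Count so far: 1
Gen 6: crossing 2x4. Involves strand 3? no. Count so far: 1

Answer: 1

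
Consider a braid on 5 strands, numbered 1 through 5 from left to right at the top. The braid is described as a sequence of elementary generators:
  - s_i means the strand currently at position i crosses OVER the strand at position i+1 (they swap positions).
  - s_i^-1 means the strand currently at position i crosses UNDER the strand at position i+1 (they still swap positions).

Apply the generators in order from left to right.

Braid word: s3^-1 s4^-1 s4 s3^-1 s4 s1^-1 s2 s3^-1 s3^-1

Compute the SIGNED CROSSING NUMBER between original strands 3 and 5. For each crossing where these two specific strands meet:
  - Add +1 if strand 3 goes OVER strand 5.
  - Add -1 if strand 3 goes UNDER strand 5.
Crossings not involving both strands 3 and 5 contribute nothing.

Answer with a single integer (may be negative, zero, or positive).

Gen 1: crossing 3x4. Both 3&5? no. Sum: 0
Gen 2: 3 under 5. Both 3&5? yes. Contrib: -1. Sum: -1
Gen 3: 5 over 3. Both 3&5? yes. Contrib: -1. Sum: -2
Gen 4: crossing 4x3. Both 3&5? no. Sum: -2
Gen 5: crossing 4x5. Both 3&5? no. Sum: -2
Gen 6: crossing 1x2. Both 3&5? no. Sum: -2
Gen 7: crossing 1x3. Both 3&5? no. Sum: -2
Gen 8: crossing 1x5. Both 3&5? no. Sum: -2
Gen 9: crossing 5x1. Both 3&5? no. Sum: -2

Answer: -2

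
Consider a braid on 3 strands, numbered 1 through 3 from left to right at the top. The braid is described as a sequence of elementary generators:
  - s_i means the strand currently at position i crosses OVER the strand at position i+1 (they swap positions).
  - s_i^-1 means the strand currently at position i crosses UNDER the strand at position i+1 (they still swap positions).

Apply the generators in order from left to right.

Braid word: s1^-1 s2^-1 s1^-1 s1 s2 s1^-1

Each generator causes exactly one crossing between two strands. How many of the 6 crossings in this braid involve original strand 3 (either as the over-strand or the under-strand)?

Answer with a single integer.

Gen 1: crossing 1x2. Involves strand 3? no. Count so far: 0
Gen 2: crossing 1x3. Involves strand 3? yes. Count so far: 1
Gen 3: crossing 2x3. Involves strand 3? yes. Count so far: 2
Gen 4: crossing 3x2. Involves strand 3? yes. Count so far: 3
Gen 5: crossing 3x1. Involves strand 3? yes. Count so far: 4
Gen 6: crossing 2x1. Involves strand 3? no. Count so far: 4

Answer: 4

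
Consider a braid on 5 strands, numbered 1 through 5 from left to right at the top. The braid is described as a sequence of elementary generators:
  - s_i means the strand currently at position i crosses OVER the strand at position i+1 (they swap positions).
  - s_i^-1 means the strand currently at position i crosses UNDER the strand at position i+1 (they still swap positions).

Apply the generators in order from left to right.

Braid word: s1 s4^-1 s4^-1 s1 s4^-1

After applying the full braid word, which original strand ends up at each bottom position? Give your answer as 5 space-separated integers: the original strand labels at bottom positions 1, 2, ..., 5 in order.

Answer: 1 2 3 5 4

Derivation:
Gen 1 (s1): strand 1 crosses over strand 2. Perm now: [2 1 3 4 5]
Gen 2 (s4^-1): strand 4 crosses under strand 5. Perm now: [2 1 3 5 4]
Gen 3 (s4^-1): strand 5 crosses under strand 4. Perm now: [2 1 3 4 5]
Gen 4 (s1): strand 2 crosses over strand 1. Perm now: [1 2 3 4 5]
Gen 5 (s4^-1): strand 4 crosses under strand 5. Perm now: [1 2 3 5 4]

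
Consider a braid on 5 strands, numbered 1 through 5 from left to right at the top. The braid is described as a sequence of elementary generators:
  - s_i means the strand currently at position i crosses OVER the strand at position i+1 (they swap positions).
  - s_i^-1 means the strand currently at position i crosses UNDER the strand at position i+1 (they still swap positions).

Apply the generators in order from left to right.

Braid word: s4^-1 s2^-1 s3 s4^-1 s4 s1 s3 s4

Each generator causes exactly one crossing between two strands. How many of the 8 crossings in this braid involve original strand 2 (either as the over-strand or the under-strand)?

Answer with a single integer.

Gen 1: crossing 4x5. Involves strand 2? no. Count so far: 0
Gen 2: crossing 2x3. Involves strand 2? yes. Count so far: 1
Gen 3: crossing 2x5. Involves strand 2? yes. Count so far: 2
Gen 4: crossing 2x4. Involves strand 2? yes. Count so far: 3
Gen 5: crossing 4x2. Involves strand 2? yes. Count so far: 4
Gen 6: crossing 1x3. Involves strand 2? no. Count so far: 4
Gen 7: crossing 5x2. Involves strand 2? yes. Count so far: 5
Gen 8: crossing 5x4. Involves strand 2? no. Count so far: 5

Answer: 5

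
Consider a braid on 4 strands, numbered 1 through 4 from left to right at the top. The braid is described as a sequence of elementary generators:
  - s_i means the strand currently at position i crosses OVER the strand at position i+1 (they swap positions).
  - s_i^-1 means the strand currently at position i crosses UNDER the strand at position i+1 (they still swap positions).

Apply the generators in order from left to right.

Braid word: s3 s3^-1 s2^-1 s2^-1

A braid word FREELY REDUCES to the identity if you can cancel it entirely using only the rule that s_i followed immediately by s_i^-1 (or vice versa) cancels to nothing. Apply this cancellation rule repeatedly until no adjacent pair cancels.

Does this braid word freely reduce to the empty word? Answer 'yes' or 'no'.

Answer: no

Derivation:
Gen 1 (s3): push. Stack: [s3]
Gen 2 (s3^-1): cancels prior s3. Stack: []
Gen 3 (s2^-1): push. Stack: [s2^-1]
Gen 4 (s2^-1): push. Stack: [s2^-1 s2^-1]
Reduced word: s2^-1 s2^-1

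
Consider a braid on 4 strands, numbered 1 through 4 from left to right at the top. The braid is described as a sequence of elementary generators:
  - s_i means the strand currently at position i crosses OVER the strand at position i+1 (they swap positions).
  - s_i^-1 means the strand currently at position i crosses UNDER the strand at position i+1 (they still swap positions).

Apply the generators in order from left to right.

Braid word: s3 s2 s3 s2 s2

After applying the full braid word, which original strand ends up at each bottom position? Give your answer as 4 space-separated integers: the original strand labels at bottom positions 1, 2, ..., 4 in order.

Gen 1 (s3): strand 3 crosses over strand 4. Perm now: [1 2 4 3]
Gen 2 (s2): strand 2 crosses over strand 4. Perm now: [1 4 2 3]
Gen 3 (s3): strand 2 crosses over strand 3. Perm now: [1 4 3 2]
Gen 4 (s2): strand 4 crosses over strand 3. Perm now: [1 3 4 2]
Gen 5 (s2): strand 3 crosses over strand 4. Perm now: [1 4 3 2]

Answer: 1 4 3 2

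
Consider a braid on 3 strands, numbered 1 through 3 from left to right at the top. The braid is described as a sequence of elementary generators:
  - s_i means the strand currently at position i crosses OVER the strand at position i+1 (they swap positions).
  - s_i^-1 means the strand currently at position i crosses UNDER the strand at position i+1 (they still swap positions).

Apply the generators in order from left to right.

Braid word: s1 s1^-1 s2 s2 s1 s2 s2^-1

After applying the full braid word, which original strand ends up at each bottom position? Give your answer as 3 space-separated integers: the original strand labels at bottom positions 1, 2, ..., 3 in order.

Answer: 2 1 3

Derivation:
Gen 1 (s1): strand 1 crosses over strand 2. Perm now: [2 1 3]
Gen 2 (s1^-1): strand 2 crosses under strand 1. Perm now: [1 2 3]
Gen 3 (s2): strand 2 crosses over strand 3. Perm now: [1 3 2]
Gen 4 (s2): strand 3 crosses over strand 2. Perm now: [1 2 3]
Gen 5 (s1): strand 1 crosses over strand 2. Perm now: [2 1 3]
Gen 6 (s2): strand 1 crosses over strand 3. Perm now: [2 3 1]
Gen 7 (s2^-1): strand 3 crosses under strand 1. Perm now: [2 1 3]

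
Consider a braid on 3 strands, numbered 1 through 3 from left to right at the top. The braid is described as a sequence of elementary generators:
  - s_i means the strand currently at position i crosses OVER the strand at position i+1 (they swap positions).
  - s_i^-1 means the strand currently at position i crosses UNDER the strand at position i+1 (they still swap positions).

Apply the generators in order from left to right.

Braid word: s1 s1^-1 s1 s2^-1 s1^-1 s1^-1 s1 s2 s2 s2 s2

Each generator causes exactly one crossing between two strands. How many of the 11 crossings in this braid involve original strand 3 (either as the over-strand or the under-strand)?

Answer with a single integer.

Gen 1: crossing 1x2. Involves strand 3? no. Count so far: 0
Gen 2: crossing 2x1. Involves strand 3? no. Count so far: 0
Gen 3: crossing 1x2. Involves strand 3? no. Count so far: 0
Gen 4: crossing 1x3. Involves strand 3? yes. Count so far: 1
Gen 5: crossing 2x3. Involves strand 3? yes. Count so far: 2
Gen 6: crossing 3x2. Involves strand 3? yes. Count so far: 3
Gen 7: crossing 2x3. Involves strand 3? yes. Count so far: 4
Gen 8: crossing 2x1. Involves strand 3? no. Count so far: 4
Gen 9: crossing 1x2. Involves strand 3? no. Count so far: 4
Gen 10: crossing 2x1. Involves strand 3? no. Count so far: 4
Gen 11: crossing 1x2. Involves strand 3? no. Count so far: 4

Answer: 4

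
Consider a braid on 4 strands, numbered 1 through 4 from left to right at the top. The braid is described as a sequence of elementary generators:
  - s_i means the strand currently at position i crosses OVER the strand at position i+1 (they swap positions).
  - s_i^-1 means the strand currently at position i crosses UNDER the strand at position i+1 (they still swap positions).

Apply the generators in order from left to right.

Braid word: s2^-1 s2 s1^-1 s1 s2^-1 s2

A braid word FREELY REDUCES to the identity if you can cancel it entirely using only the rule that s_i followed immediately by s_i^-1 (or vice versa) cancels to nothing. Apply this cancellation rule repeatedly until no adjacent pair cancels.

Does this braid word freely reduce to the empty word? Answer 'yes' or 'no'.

Answer: yes

Derivation:
Gen 1 (s2^-1): push. Stack: [s2^-1]
Gen 2 (s2): cancels prior s2^-1. Stack: []
Gen 3 (s1^-1): push. Stack: [s1^-1]
Gen 4 (s1): cancels prior s1^-1. Stack: []
Gen 5 (s2^-1): push. Stack: [s2^-1]
Gen 6 (s2): cancels prior s2^-1. Stack: []
Reduced word: (empty)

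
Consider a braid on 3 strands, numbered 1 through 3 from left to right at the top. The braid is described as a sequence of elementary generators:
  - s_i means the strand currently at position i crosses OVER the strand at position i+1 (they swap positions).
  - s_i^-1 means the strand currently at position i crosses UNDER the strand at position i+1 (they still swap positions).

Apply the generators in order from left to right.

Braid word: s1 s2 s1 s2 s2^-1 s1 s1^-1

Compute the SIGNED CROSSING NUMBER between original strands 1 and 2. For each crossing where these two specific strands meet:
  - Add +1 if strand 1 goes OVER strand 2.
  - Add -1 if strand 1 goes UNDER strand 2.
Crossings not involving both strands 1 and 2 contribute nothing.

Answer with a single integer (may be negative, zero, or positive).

Gen 1: 1 over 2. Both 1&2? yes. Contrib: +1. Sum: 1
Gen 2: crossing 1x3. Both 1&2? no. Sum: 1
Gen 3: crossing 2x3. Both 1&2? no. Sum: 1
Gen 4: 2 over 1. Both 1&2? yes. Contrib: -1. Sum: 0
Gen 5: 1 under 2. Both 1&2? yes. Contrib: -1. Sum: -1
Gen 6: crossing 3x2. Both 1&2? no. Sum: -1
Gen 7: crossing 2x3. Both 1&2? no. Sum: -1

Answer: -1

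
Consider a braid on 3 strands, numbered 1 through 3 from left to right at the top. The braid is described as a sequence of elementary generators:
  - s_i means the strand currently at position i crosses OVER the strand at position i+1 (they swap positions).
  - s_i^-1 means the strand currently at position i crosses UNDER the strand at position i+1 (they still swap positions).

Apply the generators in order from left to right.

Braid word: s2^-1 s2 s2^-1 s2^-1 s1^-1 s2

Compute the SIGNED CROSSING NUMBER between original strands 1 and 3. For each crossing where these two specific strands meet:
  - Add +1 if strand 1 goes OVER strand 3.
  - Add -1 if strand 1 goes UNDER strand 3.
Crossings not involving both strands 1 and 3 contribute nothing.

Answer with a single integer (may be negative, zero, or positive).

Answer: 1

Derivation:
Gen 1: crossing 2x3. Both 1&3? no. Sum: 0
Gen 2: crossing 3x2. Both 1&3? no. Sum: 0
Gen 3: crossing 2x3. Both 1&3? no. Sum: 0
Gen 4: crossing 3x2. Both 1&3? no. Sum: 0
Gen 5: crossing 1x2. Both 1&3? no. Sum: 0
Gen 6: 1 over 3. Both 1&3? yes. Contrib: +1. Sum: 1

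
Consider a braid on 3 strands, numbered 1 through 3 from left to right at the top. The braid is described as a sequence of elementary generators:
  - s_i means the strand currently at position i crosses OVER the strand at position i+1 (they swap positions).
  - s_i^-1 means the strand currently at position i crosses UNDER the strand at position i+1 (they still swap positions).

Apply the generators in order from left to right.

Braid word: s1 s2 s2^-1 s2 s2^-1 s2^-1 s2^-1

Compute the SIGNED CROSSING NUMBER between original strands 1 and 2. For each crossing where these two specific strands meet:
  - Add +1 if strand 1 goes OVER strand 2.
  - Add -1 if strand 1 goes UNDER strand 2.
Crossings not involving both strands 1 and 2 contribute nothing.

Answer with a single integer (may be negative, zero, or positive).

Answer: 1

Derivation:
Gen 1: 1 over 2. Both 1&2? yes. Contrib: +1. Sum: 1
Gen 2: crossing 1x3. Both 1&2? no. Sum: 1
Gen 3: crossing 3x1. Both 1&2? no. Sum: 1
Gen 4: crossing 1x3. Both 1&2? no. Sum: 1
Gen 5: crossing 3x1. Both 1&2? no. Sum: 1
Gen 6: crossing 1x3. Both 1&2? no. Sum: 1
Gen 7: crossing 3x1. Both 1&2? no. Sum: 1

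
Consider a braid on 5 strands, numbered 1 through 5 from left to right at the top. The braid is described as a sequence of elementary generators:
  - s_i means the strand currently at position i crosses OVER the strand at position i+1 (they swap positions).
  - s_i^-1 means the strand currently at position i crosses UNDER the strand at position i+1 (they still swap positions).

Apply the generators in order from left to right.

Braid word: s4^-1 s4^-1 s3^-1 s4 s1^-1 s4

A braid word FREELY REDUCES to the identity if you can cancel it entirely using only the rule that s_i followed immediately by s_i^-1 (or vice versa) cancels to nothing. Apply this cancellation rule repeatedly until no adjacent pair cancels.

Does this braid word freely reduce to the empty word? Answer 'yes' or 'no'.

Answer: no

Derivation:
Gen 1 (s4^-1): push. Stack: [s4^-1]
Gen 2 (s4^-1): push. Stack: [s4^-1 s4^-1]
Gen 3 (s3^-1): push. Stack: [s4^-1 s4^-1 s3^-1]
Gen 4 (s4): push. Stack: [s4^-1 s4^-1 s3^-1 s4]
Gen 5 (s1^-1): push. Stack: [s4^-1 s4^-1 s3^-1 s4 s1^-1]
Gen 6 (s4): push. Stack: [s4^-1 s4^-1 s3^-1 s4 s1^-1 s4]
Reduced word: s4^-1 s4^-1 s3^-1 s4 s1^-1 s4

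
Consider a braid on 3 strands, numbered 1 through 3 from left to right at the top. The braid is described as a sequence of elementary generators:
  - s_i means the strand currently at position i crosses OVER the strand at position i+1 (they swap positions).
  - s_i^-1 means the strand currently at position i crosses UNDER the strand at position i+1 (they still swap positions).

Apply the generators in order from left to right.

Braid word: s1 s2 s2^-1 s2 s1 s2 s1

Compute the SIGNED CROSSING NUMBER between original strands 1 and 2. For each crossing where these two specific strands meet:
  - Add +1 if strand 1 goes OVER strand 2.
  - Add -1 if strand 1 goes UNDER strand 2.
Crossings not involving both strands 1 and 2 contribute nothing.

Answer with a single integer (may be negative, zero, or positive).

Gen 1: 1 over 2. Both 1&2? yes. Contrib: +1. Sum: 1
Gen 2: crossing 1x3. Both 1&2? no. Sum: 1
Gen 3: crossing 3x1. Both 1&2? no. Sum: 1
Gen 4: crossing 1x3. Both 1&2? no. Sum: 1
Gen 5: crossing 2x3. Both 1&2? no. Sum: 1
Gen 6: 2 over 1. Both 1&2? yes. Contrib: -1. Sum: 0
Gen 7: crossing 3x1. Both 1&2? no. Sum: 0

Answer: 0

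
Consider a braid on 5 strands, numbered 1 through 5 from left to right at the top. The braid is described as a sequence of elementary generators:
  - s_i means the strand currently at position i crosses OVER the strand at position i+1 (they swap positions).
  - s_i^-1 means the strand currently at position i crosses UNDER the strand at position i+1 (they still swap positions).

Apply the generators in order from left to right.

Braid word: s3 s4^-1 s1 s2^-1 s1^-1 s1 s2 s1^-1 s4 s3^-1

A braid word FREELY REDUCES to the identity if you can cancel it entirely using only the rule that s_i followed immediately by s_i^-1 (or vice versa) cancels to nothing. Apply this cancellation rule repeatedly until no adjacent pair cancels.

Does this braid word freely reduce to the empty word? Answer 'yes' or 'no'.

Gen 1 (s3): push. Stack: [s3]
Gen 2 (s4^-1): push. Stack: [s3 s4^-1]
Gen 3 (s1): push. Stack: [s3 s4^-1 s1]
Gen 4 (s2^-1): push. Stack: [s3 s4^-1 s1 s2^-1]
Gen 5 (s1^-1): push. Stack: [s3 s4^-1 s1 s2^-1 s1^-1]
Gen 6 (s1): cancels prior s1^-1. Stack: [s3 s4^-1 s1 s2^-1]
Gen 7 (s2): cancels prior s2^-1. Stack: [s3 s4^-1 s1]
Gen 8 (s1^-1): cancels prior s1. Stack: [s3 s4^-1]
Gen 9 (s4): cancels prior s4^-1. Stack: [s3]
Gen 10 (s3^-1): cancels prior s3. Stack: []
Reduced word: (empty)

Answer: yes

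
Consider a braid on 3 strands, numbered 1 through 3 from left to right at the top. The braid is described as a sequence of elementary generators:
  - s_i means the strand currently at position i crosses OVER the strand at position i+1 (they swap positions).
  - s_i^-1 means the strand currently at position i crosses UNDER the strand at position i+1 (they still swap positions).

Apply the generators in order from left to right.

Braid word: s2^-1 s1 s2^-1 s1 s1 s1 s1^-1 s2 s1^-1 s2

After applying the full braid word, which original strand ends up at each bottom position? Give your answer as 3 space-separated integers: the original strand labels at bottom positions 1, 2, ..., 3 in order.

Gen 1 (s2^-1): strand 2 crosses under strand 3. Perm now: [1 3 2]
Gen 2 (s1): strand 1 crosses over strand 3. Perm now: [3 1 2]
Gen 3 (s2^-1): strand 1 crosses under strand 2. Perm now: [3 2 1]
Gen 4 (s1): strand 3 crosses over strand 2. Perm now: [2 3 1]
Gen 5 (s1): strand 2 crosses over strand 3. Perm now: [3 2 1]
Gen 6 (s1): strand 3 crosses over strand 2. Perm now: [2 3 1]
Gen 7 (s1^-1): strand 2 crosses under strand 3. Perm now: [3 2 1]
Gen 8 (s2): strand 2 crosses over strand 1. Perm now: [3 1 2]
Gen 9 (s1^-1): strand 3 crosses under strand 1. Perm now: [1 3 2]
Gen 10 (s2): strand 3 crosses over strand 2. Perm now: [1 2 3]

Answer: 1 2 3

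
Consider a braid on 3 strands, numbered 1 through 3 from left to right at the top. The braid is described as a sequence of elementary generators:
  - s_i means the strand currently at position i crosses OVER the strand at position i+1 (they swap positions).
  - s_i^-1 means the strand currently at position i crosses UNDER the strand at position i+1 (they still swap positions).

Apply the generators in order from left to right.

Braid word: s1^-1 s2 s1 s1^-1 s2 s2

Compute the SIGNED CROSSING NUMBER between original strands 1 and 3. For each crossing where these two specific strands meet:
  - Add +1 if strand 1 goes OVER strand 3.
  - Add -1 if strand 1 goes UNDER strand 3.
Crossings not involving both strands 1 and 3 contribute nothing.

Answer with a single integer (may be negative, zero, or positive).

Answer: 1

Derivation:
Gen 1: crossing 1x2. Both 1&3? no. Sum: 0
Gen 2: 1 over 3. Both 1&3? yes. Contrib: +1. Sum: 1
Gen 3: crossing 2x3. Both 1&3? no. Sum: 1
Gen 4: crossing 3x2. Both 1&3? no. Sum: 1
Gen 5: 3 over 1. Both 1&3? yes. Contrib: -1. Sum: 0
Gen 6: 1 over 3. Both 1&3? yes. Contrib: +1. Sum: 1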